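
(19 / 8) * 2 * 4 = 19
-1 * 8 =-8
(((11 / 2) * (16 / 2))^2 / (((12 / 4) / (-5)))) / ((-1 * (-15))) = -1936 / 9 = -215.11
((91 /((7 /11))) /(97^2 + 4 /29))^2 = 17197609 /74455308225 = 0.00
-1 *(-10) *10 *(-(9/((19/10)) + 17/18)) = -97150/171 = -568.13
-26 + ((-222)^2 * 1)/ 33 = 16142/ 11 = 1467.45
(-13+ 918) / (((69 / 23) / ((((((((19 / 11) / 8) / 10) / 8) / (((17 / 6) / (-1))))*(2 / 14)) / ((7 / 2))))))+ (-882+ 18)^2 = 218884567697 / 293216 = 746495.99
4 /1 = 4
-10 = -10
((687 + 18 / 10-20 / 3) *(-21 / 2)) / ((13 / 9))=-322308 / 65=-4958.58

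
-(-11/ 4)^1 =11/ 4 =2.75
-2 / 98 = -1 / 49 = -0.02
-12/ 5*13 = -156/ 5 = -31.20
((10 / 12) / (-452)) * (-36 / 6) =5 / 452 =0.01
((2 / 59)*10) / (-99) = -20 / 5841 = -0.00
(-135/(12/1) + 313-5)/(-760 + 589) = -1187/684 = -1.74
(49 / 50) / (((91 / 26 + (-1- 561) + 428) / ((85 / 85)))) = -0.01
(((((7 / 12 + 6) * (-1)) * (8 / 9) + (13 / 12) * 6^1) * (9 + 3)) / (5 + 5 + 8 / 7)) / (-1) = -245 / 351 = -0.70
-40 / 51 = -0.78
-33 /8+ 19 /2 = 5.38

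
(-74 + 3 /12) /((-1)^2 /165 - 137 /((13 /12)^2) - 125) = 8226075 /26962304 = 0.31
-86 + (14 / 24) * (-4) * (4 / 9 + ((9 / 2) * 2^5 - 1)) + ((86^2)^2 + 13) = 1476911024 / 27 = 54700408.30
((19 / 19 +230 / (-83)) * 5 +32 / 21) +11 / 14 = -22819 / 3486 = -6.55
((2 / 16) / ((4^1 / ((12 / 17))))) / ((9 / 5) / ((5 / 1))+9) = 25 / 10608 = 0.00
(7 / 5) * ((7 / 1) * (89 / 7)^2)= 1584.20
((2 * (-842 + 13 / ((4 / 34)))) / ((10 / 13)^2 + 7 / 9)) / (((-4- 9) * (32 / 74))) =6333327 / 33328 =190.03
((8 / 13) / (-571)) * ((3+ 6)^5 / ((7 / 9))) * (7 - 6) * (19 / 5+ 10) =-293355432 / 259805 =-1129.14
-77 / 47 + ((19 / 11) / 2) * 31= 25989 / 1034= 25.13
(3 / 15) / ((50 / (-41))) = -41 / 250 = -0.16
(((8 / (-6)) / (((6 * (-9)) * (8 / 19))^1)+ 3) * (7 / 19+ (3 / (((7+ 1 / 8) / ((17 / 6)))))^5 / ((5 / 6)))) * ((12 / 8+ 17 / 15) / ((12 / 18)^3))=256578666890419 / 2888121873600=88.84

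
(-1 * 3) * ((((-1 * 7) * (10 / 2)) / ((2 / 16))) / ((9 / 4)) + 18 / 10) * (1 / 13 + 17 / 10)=424963 / 650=653.79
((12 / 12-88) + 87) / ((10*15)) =0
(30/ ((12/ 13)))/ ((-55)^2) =13/ 1210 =0.01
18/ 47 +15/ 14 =957/ 658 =1.45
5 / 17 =0.29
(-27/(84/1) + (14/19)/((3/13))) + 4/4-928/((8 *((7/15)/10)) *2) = -1977421/1596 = -1238.99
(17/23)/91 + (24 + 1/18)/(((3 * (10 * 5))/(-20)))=-903974/282555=-3.20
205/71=2.89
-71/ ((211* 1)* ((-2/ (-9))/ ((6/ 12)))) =-639/ 844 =-0.76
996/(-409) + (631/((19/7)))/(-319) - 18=-52464391/2478949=-21.16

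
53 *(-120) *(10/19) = -63600/19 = -3347.37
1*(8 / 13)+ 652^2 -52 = 5525684 / 13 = 425052.62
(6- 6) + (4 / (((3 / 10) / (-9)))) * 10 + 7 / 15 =-17993 / 15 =-1199.53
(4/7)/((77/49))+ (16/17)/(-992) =4205/11594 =0.36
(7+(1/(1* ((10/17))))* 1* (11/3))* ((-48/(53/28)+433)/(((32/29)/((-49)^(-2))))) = 49747673/24432576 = 2.04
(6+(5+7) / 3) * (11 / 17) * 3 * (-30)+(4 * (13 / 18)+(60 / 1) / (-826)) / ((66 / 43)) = -1210517846 / 2085237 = -580.52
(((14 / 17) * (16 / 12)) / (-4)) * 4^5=-14336 / 51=-281.10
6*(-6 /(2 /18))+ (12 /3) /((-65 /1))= -21064 /65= -324.06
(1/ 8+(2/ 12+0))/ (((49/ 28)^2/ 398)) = 796/ 21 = 37.90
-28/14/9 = -2/9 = -0.22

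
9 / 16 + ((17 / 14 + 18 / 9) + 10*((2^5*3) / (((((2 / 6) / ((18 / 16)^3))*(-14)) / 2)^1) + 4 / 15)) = -194665 / 336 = -579.36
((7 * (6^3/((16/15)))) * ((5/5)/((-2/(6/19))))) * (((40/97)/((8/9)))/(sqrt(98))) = -54675 * sqrt(2)/7372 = -10.49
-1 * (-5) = 5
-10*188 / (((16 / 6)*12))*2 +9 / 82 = -4813 / 41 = -117.39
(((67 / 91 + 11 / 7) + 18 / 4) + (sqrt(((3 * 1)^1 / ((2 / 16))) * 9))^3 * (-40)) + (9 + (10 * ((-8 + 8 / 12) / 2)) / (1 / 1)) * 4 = -51840 * sqrt(6) - 8101 / 78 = -127085.41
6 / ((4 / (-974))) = -1461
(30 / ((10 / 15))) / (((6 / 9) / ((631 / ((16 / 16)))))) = 85185 / 2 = 42592.50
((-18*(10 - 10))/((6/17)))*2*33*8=0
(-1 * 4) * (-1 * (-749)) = -2996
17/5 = 3.40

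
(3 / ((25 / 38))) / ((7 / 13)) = 1482 / 175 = 8.47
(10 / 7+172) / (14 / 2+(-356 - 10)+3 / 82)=-0.48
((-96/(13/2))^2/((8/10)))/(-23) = -46080/3887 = -11.85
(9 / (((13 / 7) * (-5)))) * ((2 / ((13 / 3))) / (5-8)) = 126 / 845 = 0.15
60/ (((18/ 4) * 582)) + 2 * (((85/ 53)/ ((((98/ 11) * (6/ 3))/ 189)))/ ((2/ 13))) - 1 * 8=213.17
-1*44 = -44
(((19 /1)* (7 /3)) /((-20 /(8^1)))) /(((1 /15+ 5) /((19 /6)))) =-133 /12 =-11.08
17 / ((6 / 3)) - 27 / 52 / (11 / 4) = 2377 / 286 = 8.31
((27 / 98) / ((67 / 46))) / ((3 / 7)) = 207 / 469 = 0.44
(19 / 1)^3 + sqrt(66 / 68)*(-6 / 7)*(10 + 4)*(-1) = 6*sqrt(1122) / 17 + 6859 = 6870.82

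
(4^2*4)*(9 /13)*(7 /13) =4032 /169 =23.86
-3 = -3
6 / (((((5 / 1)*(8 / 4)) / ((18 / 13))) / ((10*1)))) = 108 / 13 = 8.31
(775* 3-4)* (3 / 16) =6963 / 16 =435.19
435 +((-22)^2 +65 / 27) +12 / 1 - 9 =24959 / 27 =924.41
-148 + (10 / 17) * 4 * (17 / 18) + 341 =1757 / 9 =195.22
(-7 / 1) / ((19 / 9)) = -63 / 19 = -3.32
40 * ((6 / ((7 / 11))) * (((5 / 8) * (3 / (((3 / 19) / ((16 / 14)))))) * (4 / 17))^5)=20918084352000000 / 167044756193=125224.43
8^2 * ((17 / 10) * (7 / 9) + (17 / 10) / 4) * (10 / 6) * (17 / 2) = 42772 / 27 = 1584.15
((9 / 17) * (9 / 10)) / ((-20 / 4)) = -81 / 850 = -0.10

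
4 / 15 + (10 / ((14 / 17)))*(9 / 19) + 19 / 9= 48656 / 5985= 8.13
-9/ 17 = -0.53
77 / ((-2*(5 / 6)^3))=-8316 / 125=-66.53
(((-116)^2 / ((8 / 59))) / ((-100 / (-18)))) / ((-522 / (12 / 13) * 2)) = -5133 / 325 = -15.79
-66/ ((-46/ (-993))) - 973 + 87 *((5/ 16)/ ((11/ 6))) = -4823009/ 2024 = -2382.91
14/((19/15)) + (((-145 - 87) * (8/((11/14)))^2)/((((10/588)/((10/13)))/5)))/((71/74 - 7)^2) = -296711886559970/1990563861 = -149059.22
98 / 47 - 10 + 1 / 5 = -1813 / 235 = -7.71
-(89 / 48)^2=-7921 / 2304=-3.44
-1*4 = -4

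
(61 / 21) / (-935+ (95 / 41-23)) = -2501 / 822843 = -0.00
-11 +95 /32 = -257 /32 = -8.03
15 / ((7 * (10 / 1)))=3 / 14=0.21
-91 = -91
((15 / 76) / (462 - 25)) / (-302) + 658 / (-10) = -3299877971 / 50150120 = -65.80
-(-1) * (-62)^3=-238328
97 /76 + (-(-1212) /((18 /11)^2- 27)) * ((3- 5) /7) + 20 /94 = 385752869 /24528924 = 15.73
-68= -68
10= 10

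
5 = 5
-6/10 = -3/5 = -0.60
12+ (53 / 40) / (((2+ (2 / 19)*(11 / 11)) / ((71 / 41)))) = 858697 / 65600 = 13.09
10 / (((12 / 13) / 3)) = 65 / 2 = 32.50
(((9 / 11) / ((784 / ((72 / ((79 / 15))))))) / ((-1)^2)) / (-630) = -27 / 1192268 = -0.00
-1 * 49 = -49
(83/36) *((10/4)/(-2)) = -415/144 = -2.88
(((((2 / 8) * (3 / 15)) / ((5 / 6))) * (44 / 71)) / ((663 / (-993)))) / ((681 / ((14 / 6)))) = -50974 / 267139275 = -0.00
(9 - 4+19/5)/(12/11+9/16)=7744/1455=5.32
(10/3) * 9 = 30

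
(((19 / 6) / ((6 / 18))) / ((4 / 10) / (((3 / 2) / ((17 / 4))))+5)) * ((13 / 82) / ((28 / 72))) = 33345 / 52808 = 0.63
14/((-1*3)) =-14/3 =-4.67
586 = 586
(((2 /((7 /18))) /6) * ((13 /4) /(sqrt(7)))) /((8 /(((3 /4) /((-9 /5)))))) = -65 * sqrt(7) /3136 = -0.05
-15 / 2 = -7.50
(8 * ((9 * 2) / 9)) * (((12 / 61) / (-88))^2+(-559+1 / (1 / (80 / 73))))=-293391440684 / 32867593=-8926.47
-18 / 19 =-0.95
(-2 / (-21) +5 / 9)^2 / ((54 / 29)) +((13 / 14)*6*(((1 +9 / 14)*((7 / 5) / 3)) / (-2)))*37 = -168875977 / 2143260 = -78.79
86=86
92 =92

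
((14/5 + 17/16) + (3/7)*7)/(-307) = -549/24560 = -0.02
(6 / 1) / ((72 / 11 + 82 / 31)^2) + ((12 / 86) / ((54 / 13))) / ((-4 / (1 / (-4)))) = 1111939285 / 15204387888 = 0.07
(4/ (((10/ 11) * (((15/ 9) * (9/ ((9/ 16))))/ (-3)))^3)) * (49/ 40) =-47544651/ 5120000000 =-0.01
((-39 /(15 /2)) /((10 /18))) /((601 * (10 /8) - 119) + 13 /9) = -8424 /570325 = -0.01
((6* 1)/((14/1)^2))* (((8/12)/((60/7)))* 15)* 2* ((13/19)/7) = 13/1862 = 0.01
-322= -322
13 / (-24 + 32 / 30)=-195 / 344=-0.57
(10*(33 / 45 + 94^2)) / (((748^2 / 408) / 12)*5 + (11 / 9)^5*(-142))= 480.01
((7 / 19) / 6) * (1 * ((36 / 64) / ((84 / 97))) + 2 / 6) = 1321 / 21888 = 0.06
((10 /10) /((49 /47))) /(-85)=-47 /4165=-0.01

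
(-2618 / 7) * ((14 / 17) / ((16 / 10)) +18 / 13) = -18469 / 26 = -710.35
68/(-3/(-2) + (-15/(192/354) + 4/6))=-2.67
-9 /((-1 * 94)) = 9 /94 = 0.10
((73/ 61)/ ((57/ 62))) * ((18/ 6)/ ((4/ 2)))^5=183303/ 18544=9.88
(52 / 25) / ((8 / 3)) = 39 / 50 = 0.78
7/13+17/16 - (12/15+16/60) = 1667/3120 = 0.53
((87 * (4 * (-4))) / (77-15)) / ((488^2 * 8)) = -87 / 7382464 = -0.00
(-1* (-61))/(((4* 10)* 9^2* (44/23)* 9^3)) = 1403/103926240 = 0.00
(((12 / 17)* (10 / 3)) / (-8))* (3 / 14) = -15 / 238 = -0.06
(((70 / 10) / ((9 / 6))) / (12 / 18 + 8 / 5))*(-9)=-315 / 17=-18.53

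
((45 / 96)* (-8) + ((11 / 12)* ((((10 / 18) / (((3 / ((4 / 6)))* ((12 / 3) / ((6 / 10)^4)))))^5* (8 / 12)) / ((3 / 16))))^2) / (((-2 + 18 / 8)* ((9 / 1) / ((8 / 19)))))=-81472098827362060546874758 / 116097740828990936279296875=-0.70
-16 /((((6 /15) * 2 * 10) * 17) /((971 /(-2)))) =971 /17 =57.12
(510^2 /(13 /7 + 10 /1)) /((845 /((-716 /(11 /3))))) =-782172720 /154297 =-5069.27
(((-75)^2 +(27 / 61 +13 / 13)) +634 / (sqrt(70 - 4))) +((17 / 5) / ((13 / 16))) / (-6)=317 * sqrt(66) / 33 +66918239 / 11895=5703.79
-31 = -31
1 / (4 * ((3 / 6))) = 1 / 2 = 0.50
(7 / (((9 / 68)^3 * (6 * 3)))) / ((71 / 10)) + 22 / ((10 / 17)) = 61.02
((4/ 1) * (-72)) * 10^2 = -28800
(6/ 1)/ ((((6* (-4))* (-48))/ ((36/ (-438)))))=-1/ 2336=-0.00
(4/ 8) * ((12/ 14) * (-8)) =-24/ 7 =-3.43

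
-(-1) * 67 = 67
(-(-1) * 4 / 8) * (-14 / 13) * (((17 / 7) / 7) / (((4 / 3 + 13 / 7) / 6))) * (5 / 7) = -1530 / 6097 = -0.25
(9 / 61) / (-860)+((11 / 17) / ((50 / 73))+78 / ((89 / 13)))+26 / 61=5065528597 / 396859900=12.76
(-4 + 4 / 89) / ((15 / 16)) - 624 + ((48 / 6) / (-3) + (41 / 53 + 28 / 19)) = -281702173 / 448115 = -628.64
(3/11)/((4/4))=3/11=0.27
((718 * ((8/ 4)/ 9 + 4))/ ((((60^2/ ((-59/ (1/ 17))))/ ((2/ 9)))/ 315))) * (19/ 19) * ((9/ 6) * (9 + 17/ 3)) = -526792651/ 405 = -1300722.60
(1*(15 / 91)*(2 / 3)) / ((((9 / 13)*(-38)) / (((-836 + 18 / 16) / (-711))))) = -33395 / 6808536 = -0.00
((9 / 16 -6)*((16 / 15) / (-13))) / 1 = 29 / 65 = 0.45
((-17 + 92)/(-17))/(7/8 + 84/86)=-2.38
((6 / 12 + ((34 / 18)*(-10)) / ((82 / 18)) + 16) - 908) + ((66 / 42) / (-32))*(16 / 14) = -7197865 / 8036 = -895.70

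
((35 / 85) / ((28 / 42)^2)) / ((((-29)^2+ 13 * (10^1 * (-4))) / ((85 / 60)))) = 7 / 1712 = 0.00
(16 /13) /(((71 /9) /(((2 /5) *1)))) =288 /4615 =0.06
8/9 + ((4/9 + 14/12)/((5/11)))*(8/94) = 2518/2115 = 1.19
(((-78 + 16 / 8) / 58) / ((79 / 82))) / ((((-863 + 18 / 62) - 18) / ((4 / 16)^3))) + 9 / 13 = 9007352945 / 13010167456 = 0.69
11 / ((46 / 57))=627 / 46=13.63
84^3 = 592704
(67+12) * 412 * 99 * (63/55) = 3690943.20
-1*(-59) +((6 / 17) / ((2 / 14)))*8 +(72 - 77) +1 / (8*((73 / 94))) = 366967 / 4964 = 73.93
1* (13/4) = 13/4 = 3.25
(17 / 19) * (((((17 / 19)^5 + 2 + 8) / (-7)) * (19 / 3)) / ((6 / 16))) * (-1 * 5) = 114.13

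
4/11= 0.36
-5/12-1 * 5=-5.42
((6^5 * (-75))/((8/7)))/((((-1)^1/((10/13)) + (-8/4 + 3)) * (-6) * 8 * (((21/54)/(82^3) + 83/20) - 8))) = 251217045000/27292711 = 9204.55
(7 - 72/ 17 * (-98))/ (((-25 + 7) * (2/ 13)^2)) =-1212575/ 1224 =-990.67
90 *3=270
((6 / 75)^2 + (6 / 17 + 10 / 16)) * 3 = 251007 / 85000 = 2.95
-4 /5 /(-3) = 4 /15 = 0.27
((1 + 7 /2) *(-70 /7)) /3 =-15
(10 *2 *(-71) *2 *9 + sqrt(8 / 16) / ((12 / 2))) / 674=-12780 / 337 + sqrt(2) / 8088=-37.92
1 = 1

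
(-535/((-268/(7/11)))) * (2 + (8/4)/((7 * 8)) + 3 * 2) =120375/11792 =10.21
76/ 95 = 4/ 5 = 0.80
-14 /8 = -1.75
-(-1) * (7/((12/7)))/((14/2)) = 7/12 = 0.58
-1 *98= -98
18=18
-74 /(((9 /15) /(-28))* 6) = 5180 /9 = 575.56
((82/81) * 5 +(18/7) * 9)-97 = -39007/567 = -68.80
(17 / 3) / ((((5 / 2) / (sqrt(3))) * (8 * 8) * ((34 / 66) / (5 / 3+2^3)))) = 319 * sqrt(3) / 480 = 1.15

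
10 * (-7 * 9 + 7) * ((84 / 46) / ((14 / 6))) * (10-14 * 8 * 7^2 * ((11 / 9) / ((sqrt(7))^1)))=-100800 / 23 + 9658880 * sqrt(7) / 23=1106704.11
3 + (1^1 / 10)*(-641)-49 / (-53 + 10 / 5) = -30671 / 510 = -60.14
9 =9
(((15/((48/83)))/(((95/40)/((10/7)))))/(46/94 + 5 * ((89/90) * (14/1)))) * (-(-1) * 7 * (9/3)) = 2633175/560272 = 4.70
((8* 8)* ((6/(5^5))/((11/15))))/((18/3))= 0.03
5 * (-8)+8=-32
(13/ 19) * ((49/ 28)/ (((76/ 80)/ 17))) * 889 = 6876415/ 361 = 19048.24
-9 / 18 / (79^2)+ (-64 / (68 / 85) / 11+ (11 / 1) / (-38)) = -9864005 / 1304369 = -7.56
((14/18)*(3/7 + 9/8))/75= 29/1800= 0.02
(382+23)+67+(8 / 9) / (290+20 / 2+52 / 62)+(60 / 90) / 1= 19836526 / 41967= 472.67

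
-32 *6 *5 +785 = -175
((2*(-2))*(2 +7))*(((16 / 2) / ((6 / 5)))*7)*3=-5040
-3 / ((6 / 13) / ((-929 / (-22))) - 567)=12077 / 2282509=0.01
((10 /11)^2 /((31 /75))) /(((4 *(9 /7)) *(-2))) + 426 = 9583181 /22506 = 425.81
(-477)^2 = 227529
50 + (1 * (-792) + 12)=-730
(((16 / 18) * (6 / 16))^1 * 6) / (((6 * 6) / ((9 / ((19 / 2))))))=1 / 19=0.05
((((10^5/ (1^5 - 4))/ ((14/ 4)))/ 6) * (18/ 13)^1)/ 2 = -100000/ 91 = -1098.90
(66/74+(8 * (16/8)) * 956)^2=320339020225/1369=233994901.55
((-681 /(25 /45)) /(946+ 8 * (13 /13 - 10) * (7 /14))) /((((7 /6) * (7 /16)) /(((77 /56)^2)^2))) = -269204067 /28537600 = -9.43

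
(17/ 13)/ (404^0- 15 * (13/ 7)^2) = -833/ 32318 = -0.03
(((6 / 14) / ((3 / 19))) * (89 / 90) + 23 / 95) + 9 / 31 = 1193567 / 371070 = 3.22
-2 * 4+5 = -3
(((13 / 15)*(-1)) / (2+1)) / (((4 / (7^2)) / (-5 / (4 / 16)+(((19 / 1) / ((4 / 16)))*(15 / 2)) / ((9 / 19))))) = -226135 / 54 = -4187.69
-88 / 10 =-44 / 5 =-8.80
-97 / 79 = -1.23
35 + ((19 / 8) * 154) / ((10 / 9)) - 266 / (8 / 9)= 2597 / 40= 64.92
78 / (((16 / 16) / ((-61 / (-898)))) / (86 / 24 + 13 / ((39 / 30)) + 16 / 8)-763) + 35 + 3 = 329435324 / 8692765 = 37.90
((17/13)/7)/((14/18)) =153/637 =0.24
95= 95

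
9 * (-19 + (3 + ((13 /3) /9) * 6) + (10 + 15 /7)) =-61 /7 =-8.71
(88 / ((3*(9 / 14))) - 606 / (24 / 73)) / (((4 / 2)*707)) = -194143 / 152712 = -1.27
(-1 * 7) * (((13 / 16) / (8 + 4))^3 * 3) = -15379 / 2359296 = -0.01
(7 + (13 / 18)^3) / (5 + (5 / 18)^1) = 43021 / 30780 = 1.40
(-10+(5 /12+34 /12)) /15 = -9 /20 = -0.45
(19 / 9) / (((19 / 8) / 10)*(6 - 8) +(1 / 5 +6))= 760 / 2061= 0.37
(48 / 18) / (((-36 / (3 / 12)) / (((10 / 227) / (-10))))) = 1 / 12258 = 0.00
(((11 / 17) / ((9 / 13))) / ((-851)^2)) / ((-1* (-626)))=143 / 69362523378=0.00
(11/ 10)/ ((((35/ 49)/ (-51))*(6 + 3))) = -1309/ 150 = -8.73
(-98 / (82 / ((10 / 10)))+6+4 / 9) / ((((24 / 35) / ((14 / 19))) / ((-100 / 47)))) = -11864125 / 988551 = -12.00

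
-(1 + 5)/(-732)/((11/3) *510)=1/228140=0.00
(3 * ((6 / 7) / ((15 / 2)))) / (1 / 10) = 24 / 7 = 3.43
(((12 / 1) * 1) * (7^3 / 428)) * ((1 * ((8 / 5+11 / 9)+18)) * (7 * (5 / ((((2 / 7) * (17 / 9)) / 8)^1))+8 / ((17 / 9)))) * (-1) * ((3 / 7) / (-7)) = 58322628 / 9095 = 6412.60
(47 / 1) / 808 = 47 / 808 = 0.06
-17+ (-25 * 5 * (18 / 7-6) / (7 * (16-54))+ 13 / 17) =-282456 / 15827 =-17.85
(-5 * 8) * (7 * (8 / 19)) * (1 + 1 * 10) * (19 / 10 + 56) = -75087.16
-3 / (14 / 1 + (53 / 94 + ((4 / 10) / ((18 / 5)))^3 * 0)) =-282 / 1369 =-0.21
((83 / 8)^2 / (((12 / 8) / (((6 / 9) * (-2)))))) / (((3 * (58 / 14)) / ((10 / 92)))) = -241115 / 288144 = -0.84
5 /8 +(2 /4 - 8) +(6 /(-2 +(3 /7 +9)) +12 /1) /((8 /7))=901 /208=4.33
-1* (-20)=20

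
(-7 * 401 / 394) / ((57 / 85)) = -238595 / 22458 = -10.62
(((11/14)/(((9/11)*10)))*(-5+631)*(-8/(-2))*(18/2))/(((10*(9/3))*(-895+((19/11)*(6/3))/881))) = -0.08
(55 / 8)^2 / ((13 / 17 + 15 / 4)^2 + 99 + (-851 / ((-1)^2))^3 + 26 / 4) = -874225 / 11398990934972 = -0.00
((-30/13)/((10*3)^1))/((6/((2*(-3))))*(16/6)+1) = 3/65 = 0.05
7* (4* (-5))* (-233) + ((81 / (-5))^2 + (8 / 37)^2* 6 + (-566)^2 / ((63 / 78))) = 308702419889 / 718725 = 429513.96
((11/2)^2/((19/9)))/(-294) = -363/7448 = -0.05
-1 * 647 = -647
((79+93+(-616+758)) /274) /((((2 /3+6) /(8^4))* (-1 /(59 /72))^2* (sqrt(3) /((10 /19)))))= 17488544* sqrt(3) /210843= 143.67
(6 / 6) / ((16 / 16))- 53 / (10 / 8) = -207 / 5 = -41.40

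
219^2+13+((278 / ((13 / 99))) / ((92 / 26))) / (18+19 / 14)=299214596 / 6233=48004.91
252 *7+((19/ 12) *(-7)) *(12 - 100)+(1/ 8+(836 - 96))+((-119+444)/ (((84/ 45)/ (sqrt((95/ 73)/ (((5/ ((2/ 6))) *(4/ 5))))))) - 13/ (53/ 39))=1625 *sqrt(20805)/ 4088+4413703/ 1272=3527.23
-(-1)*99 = 99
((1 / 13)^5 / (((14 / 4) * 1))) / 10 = 1 / 12995255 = 0.00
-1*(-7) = 7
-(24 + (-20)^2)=-424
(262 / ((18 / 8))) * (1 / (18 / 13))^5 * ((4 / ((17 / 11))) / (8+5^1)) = 41156401 / 9034497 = 4.56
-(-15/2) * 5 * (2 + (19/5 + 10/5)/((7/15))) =541.07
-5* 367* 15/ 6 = -9175/ 2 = -4587.50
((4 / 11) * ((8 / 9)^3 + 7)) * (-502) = -11274920 / 8019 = -1406.03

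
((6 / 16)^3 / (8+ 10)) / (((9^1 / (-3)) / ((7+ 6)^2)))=-0.17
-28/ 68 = -7/ 17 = -0.41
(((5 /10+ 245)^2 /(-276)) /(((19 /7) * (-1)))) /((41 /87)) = 48939443 /286672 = 170.72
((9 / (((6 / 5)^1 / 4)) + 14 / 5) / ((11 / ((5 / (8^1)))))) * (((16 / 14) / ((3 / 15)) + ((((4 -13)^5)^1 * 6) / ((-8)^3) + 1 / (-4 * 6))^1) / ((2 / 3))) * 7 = 153773903 / 11264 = 13651.80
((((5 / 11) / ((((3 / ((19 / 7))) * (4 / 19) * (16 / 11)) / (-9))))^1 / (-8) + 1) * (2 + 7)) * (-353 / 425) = -28589823 / 1523200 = -18.77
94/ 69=1.36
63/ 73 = 0.86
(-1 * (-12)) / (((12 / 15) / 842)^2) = 13293075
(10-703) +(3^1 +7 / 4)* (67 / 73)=-201083 / 292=-688.64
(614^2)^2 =142125984016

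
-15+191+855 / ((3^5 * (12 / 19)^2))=718583 / 3888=184.82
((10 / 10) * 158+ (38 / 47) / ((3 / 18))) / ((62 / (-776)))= -2969752 / 1457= -2038.26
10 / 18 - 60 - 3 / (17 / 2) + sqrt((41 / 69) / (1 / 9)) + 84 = sqrt(2829) / 23 + 3703 / 153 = 26.52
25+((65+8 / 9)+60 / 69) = 91.76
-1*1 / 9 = -1 / 9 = -0.11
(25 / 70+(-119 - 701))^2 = 131675625 / 196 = 671814.41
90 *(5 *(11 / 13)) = 4950 / 13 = 380.77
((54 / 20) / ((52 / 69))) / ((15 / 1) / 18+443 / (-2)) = -5589 / 344240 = -0.02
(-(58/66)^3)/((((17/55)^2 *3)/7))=-4268075/257499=-16.58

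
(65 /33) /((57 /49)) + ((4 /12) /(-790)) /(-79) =198776477 /117393210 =1.69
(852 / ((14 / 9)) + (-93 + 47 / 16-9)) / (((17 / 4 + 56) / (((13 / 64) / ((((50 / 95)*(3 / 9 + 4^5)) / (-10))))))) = -37234509 / 1327142656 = -0.03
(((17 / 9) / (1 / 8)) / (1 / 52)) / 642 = 3536 / 2889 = 1.22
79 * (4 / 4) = 79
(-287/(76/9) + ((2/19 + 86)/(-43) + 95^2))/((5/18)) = 264384783/8170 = 32360.44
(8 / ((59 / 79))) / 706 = 316 / 20827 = 0.02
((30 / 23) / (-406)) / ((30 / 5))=-5 / 9338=-0.00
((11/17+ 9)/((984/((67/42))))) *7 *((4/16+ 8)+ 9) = 1541/816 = 1.89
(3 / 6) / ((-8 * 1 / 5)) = -5 / 16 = -0.31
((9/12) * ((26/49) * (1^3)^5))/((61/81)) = 3159/5978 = 0.53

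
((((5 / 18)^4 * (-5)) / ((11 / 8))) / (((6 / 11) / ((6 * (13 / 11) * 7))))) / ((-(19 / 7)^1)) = 1990625 / 2742498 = 0.73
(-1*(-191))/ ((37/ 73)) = 13943/ 37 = 376.84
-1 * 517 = -517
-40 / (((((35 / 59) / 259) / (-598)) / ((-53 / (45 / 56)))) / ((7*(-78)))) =5641312931072 / 15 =376087528738.13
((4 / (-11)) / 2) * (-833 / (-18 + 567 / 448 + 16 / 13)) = -1386112 / 141889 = -9.77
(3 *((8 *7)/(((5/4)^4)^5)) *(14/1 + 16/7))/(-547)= -3008263813595136/52165985107421875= -0.06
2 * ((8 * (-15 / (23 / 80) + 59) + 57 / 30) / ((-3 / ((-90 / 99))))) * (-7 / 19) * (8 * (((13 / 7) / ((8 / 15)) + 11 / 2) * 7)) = -91524874 / 14421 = -6346.64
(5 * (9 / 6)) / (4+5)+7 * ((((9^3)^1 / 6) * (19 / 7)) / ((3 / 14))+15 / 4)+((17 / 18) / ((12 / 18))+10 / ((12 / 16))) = 10814.83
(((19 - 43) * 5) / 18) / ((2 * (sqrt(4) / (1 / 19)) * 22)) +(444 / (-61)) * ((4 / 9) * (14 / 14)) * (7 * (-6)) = 10392847 / 76494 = 135.86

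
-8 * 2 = -16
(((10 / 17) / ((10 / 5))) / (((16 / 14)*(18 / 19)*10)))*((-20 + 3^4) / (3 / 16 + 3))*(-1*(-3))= 8113 / 5202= 1.56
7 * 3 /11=21 /11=1.91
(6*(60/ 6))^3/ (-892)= -54000/ 223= -242.15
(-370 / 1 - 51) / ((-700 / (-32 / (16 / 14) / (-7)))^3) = 421 / 5359375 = 0.00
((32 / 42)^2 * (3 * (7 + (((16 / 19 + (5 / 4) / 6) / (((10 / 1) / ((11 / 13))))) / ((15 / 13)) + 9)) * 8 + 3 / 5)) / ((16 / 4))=35244128 / 628425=56.08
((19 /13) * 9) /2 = 171 /26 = 6.58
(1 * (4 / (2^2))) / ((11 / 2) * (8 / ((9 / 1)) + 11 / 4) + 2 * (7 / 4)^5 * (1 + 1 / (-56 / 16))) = 4608 / 200269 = 0.02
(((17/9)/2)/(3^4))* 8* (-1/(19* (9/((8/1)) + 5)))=-544/678699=-0.00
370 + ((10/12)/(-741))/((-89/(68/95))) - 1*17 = 1326959863/3759093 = 353.00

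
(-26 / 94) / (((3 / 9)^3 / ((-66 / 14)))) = 35.21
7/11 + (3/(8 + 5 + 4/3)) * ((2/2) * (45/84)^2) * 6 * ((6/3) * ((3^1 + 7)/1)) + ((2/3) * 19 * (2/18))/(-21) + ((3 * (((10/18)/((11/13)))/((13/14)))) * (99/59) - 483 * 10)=-1067458060447/221525766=-4818.66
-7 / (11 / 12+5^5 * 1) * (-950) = 79800 / 37511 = 2.13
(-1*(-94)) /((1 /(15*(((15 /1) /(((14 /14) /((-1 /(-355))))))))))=4230 /71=59.58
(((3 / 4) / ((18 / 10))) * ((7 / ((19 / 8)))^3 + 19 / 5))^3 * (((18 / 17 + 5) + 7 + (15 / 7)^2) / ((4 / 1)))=5025560499584974190101 / 619312555583785728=8114.74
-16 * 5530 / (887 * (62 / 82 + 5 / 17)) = -15417640 / 162321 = -94.98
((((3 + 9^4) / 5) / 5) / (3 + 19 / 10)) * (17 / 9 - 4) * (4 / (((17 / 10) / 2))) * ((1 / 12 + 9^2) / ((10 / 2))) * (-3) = 46228064 / 1785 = 25898.08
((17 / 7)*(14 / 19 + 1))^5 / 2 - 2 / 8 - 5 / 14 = 111032256464719 / 166463183572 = 667.01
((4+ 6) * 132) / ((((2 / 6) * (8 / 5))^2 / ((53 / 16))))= 1967625 / 128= 15372.07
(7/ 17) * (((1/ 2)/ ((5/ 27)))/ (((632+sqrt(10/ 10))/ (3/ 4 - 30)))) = -7371/ 143480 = -0.05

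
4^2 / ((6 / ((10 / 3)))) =80 / 9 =8.89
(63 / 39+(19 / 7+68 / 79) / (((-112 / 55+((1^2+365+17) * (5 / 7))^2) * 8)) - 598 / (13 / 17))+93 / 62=-778.88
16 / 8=2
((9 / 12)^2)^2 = 81 / 256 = 0.32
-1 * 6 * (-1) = 6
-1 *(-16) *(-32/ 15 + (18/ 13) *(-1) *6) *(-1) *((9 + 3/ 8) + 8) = 566008/ 195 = 2902.61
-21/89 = -0.24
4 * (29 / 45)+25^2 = 28241 / 45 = 627.58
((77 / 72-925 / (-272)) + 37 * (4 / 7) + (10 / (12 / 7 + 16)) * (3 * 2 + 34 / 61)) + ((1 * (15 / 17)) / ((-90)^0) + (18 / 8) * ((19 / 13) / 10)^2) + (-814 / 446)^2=33.58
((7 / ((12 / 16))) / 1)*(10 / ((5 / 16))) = 298.67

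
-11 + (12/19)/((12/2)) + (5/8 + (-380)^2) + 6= 21948151/152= 144395.73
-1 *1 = -1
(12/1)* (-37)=-444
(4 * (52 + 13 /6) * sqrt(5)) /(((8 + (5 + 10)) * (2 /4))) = 42.13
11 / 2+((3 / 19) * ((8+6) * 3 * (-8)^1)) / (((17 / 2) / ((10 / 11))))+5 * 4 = 140883 / 7106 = 19.83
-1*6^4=-1296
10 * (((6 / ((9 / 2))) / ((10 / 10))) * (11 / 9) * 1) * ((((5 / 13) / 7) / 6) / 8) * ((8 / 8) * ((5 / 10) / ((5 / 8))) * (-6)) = -0.09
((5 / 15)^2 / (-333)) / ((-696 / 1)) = 1 / 2085912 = 0.00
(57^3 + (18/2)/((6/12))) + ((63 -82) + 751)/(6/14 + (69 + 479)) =711030153/3839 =185212.33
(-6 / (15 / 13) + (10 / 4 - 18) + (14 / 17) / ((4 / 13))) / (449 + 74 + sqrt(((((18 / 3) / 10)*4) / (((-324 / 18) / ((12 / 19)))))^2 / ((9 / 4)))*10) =-87324 / 2536655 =-0.03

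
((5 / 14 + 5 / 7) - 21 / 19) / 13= -9 / 3458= -0.00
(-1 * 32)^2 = 1024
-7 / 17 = -0.41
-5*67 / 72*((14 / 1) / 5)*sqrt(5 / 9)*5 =-2345*sqrt(5) / 108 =-48.55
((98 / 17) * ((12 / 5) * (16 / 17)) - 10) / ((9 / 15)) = 4366 / 867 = 5.04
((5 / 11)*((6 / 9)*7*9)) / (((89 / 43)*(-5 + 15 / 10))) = -2580 / 979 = -2.64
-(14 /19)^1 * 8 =-112 /19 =-5.89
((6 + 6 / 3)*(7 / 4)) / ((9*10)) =7 / 45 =0.16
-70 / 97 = -0.72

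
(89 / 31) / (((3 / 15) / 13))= 5785 / 31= 186.61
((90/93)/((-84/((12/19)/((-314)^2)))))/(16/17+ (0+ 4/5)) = -1275/30081836792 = -0.00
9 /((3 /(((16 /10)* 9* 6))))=1296 /5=259.20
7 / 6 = 1.17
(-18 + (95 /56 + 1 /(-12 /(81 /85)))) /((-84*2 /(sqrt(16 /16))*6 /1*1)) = 77983 /4798080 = 0.02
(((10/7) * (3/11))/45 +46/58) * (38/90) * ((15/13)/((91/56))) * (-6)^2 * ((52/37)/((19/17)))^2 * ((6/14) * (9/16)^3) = 3394702953/3252623528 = 1.04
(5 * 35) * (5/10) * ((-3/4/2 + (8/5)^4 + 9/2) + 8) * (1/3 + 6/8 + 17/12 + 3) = 8989.08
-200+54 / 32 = -3173 / 16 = -198.31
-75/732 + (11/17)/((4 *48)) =-19729/199104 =-0.10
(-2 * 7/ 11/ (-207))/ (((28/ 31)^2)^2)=923521/ 99969408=0.01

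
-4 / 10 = -2 / 5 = -0.40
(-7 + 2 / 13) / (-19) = 89 / 247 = 0.36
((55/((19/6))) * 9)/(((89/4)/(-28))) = -332640/1691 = -196.71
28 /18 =1.56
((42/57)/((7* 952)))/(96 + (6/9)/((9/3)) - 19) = 9/6285580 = 0.00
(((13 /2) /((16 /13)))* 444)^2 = 351900081 /64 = 5498438.77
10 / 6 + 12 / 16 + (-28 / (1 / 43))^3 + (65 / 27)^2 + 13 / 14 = -35625832210985 / 20412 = -1745337654.86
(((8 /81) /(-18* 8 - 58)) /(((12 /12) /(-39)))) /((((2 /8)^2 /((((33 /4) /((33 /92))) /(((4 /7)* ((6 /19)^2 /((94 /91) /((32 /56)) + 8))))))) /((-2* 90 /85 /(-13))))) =2324840 /11817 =196.74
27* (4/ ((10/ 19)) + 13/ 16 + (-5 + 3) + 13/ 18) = 15411/ 80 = 192.64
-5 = -5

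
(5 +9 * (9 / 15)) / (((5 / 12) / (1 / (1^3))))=624 / 25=24.96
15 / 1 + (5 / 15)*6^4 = 447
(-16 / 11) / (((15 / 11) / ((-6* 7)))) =224 / 5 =44.80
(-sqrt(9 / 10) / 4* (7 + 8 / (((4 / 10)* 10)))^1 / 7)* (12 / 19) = -81* sqrt(10) / 1330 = -0.19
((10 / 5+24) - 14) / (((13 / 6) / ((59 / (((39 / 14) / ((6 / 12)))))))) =9912 / 169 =58.65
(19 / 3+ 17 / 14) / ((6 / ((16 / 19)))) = 1268 / 1197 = 1.06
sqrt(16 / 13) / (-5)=-4 * sqrt(13) / 65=-0.22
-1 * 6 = -6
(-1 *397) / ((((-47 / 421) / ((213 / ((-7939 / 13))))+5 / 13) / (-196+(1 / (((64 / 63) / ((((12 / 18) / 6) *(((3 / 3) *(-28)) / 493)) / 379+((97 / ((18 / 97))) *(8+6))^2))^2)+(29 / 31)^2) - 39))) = -4772347550093446862149635709729050076324163 / 3048076542789064809897984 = -1565691505150533976.41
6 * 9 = 54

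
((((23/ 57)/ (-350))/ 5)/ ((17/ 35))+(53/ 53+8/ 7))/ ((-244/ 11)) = -7992479/ 82752600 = -0.10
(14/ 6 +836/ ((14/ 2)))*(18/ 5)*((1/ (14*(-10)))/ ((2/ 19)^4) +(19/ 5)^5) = 7884573887817/ 24500000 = 321819.34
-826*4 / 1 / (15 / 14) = -46256 / 15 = -3083.73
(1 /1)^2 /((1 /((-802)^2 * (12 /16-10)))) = -5949637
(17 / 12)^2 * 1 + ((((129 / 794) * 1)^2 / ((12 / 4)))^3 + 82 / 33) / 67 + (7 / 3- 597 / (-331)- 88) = -81.82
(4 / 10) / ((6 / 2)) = 2 / 15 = 0.13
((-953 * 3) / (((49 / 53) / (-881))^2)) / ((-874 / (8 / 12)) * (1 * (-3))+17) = -6233295435891 / 9483950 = -657246.76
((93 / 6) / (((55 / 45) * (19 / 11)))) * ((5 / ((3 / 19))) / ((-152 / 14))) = -21.41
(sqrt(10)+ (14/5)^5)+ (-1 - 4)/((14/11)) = sqrt(10)+ 7357661/43750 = 171.34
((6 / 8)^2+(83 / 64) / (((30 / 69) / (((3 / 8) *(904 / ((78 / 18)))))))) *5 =1946133 / 1664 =1169.55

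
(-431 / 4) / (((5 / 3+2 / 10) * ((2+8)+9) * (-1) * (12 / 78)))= 84045 / 4256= 19.75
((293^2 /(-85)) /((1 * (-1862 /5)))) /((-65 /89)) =-7640561 /2057510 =-3.71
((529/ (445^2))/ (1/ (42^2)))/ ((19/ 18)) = 16796808/ 3762475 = 4.46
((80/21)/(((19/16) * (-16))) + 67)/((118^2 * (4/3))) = 26653/7407568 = 0.00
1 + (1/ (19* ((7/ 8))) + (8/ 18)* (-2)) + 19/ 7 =3454/ 1197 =2.89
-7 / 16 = -0.44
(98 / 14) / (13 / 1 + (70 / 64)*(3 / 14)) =64 / 121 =0.53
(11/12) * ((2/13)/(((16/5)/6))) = 55/208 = 0.26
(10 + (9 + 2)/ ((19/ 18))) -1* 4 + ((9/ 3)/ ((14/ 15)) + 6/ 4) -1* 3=2412/ 133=18.14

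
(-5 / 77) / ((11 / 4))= -0.02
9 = 9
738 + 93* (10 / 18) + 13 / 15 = 11858 / 15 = 790.53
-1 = -1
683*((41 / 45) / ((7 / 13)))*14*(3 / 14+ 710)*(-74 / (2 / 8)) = -1071413373992 / 315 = -3401312298.39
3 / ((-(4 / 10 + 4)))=-15 / 22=-0.68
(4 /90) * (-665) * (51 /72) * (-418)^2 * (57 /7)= -268070297 /9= -29785588.56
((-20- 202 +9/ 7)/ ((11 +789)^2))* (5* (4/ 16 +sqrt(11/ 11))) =-309/ 143360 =-0.00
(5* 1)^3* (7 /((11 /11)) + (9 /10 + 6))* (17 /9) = 3281.94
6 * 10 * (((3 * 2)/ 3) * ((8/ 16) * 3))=180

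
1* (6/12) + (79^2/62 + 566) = 20682/31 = 667.16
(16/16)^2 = 1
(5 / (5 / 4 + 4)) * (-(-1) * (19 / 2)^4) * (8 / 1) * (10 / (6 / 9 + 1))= 2606420 / 7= 372345.71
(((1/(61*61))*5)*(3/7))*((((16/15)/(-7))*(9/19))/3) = -48/3464251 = -0.00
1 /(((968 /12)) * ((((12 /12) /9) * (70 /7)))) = 27 /2420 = 0.01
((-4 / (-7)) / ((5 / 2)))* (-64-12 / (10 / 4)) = -2752 / 175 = -15.73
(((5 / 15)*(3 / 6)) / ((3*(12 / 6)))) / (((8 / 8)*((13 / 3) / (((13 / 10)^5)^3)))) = 3937376385699289 / 12000000000000000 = 0.33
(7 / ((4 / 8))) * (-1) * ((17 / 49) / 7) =-0.69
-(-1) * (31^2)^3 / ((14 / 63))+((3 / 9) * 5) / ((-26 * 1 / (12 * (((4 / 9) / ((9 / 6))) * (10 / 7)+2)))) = 3993766562.64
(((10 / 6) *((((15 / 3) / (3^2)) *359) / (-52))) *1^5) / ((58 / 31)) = -278225 / 81432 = -3.42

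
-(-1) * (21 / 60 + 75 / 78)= 1.31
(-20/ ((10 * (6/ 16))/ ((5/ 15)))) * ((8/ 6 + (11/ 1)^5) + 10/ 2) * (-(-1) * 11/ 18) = -42519136/ 243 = -174975.87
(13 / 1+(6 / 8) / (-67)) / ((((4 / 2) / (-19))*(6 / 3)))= -66139 / 1072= -61.70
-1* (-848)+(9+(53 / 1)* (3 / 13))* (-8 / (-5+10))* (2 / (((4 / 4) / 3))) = 41872 / 65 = 644.18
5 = 5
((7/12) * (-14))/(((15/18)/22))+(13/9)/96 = -931327/4320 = -215.58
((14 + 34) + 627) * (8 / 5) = 1080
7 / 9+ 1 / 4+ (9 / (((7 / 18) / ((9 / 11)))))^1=55337 / 2772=19.96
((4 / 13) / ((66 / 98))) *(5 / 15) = 196 / 1287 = 0.15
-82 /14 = -41 /7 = -5.86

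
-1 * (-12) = 12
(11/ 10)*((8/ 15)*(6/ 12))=22/ 75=0.29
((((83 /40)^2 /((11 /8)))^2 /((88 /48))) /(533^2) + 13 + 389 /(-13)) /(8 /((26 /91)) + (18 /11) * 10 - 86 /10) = -127979766825037 /270460682492000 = -0.47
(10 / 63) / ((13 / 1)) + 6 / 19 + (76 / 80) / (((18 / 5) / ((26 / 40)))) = 1243703 / 2489760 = 0.50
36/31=1.16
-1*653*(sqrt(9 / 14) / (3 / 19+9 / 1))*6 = -343.03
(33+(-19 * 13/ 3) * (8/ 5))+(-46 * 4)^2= 506359/ 15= 33757.27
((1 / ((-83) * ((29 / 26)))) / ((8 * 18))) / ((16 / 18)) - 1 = -154061 / 154048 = -1.00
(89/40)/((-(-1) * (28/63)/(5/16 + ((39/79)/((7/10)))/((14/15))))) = 10598031/1981952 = 5.35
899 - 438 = 461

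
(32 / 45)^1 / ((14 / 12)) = 64 / 105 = 0.61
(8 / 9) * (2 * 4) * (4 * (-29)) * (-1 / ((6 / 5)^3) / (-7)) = -116000 / 1701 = -68.20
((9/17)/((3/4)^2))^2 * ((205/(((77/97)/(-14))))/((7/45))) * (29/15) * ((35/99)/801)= -1476262400/84030507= -17.57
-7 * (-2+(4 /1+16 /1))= -126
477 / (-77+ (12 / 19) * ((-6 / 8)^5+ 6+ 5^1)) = -2320128 / 341465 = -6.79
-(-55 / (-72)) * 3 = -55 / 24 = -2.29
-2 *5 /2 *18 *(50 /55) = -900 /11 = -81.82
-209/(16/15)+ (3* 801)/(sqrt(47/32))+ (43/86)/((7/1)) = -21937/112+ 9612* sqrt(94)/47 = 1786.94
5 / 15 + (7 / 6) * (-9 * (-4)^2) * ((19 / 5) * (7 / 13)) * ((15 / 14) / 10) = -7117 / 195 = -36.50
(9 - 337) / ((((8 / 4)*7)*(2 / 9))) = -738 / 7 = -105.43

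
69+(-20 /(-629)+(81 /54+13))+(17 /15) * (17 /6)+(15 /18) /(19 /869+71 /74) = 1158932399 /13231015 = 87.59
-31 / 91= -0.34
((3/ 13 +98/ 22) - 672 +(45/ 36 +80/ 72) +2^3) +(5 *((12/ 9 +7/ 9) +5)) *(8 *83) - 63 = 13092471/ 572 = 22888.94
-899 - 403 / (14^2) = -176607 / 196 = -901.06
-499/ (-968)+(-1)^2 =1467/ 968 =1.52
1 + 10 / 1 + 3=14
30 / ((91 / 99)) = 2970 / 91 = 32.64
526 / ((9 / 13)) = 6838 / 9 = 759.78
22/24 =11/12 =0.92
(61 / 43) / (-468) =-0.00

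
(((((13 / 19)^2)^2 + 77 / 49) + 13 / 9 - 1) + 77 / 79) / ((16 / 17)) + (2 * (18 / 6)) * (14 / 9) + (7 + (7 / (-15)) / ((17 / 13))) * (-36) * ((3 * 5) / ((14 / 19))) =-856653521023355 / 176421271824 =-4855.73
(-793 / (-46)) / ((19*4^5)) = 793 / 894976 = 0.00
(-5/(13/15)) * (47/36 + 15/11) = -26425/1716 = -15.40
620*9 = 5580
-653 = -653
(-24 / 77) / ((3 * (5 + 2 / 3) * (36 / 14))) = -4 / 561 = -0.01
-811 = -811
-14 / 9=-1.56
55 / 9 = 6.11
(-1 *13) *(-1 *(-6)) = -78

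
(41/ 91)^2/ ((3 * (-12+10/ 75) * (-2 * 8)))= 8405/ 23584288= 0.00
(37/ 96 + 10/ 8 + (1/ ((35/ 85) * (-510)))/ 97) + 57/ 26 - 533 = -2242081973/ 4236960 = -529.17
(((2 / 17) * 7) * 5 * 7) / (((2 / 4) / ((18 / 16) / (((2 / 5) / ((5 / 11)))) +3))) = 184485 / 748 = 246.64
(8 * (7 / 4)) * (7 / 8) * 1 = 49 / 4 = 12.25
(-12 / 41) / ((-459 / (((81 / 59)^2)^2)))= 19131876 / 8445800617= 0.00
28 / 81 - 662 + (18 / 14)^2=-2619545 / 3969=-660.00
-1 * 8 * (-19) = 152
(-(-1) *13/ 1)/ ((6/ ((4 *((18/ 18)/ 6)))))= 13/ 9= 1.44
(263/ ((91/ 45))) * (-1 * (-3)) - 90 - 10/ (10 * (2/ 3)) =298.66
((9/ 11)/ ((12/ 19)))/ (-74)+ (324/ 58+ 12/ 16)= 596637/ 94424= 6.32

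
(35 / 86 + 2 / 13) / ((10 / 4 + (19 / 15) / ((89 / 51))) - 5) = -0.32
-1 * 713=-713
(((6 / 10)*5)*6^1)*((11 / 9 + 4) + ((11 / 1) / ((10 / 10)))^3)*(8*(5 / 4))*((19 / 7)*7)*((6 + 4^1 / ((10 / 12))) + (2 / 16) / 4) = 197990051 / 4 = 49497512.75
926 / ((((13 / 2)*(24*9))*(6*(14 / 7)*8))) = 463 / 67392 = 0.01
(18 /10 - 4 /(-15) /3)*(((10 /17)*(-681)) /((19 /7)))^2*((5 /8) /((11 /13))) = 4102996625 /135014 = 30389.42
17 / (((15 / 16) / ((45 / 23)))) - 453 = -9603 / 23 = -417.52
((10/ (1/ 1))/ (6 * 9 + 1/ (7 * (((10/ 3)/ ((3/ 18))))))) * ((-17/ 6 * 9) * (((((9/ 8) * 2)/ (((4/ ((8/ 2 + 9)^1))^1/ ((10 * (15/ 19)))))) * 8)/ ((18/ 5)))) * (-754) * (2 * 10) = 1312242750000/ 143659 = 9134427.71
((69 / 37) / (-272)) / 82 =-69 / 825248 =-0.00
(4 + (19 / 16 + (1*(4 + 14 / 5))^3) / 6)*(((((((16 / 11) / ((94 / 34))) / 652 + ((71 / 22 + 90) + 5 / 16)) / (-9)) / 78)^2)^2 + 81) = 1835730078854862776951202143042104649839 / 400387718067946696317082162692096000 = 4584.88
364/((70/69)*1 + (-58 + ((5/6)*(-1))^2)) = -301392/46609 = -6.47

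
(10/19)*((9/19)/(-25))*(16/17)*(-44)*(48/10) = 304128/153425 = 1.98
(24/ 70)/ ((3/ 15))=12/ 7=1.71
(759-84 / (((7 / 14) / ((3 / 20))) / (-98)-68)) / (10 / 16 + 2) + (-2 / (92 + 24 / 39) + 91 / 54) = 23674432792 / 81278127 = 291.28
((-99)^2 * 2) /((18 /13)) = 14157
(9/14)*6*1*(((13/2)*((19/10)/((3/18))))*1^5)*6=1714.89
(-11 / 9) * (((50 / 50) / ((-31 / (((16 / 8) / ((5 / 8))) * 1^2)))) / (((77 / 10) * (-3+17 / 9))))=-16 / 1085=-0.01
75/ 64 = 1.17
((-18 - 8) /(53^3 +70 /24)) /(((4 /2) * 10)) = -78 /8932795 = -0.00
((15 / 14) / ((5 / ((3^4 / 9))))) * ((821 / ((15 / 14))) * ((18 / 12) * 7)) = 155169 / 10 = 15516.90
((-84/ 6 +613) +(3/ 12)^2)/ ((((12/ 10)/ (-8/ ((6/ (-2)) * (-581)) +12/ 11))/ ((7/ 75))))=369697/ 7304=50.62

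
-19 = -19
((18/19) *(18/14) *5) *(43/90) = 387/133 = 2.91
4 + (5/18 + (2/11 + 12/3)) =1675/198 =8.46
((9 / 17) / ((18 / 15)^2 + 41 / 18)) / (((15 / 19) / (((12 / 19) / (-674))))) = -1620 / 9584617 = -0.00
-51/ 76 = -0.67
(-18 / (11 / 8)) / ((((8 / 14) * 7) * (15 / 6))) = -72 / 55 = -1.31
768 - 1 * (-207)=975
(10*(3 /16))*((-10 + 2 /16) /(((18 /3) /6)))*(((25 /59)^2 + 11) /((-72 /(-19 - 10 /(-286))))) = -434253915 /7964528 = -54.52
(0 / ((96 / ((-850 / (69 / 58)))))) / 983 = 0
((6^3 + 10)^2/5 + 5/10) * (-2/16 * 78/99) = -120731/120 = -1006.09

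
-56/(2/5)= -140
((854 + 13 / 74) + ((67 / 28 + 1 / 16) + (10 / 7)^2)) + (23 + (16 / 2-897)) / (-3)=99845987 / 87024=1147.34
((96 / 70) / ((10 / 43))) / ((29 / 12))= 12384 / 5075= 2.44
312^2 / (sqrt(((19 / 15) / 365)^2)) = 532958400 / 19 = 28050442.11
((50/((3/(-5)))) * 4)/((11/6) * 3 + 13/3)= -2000/59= -33.90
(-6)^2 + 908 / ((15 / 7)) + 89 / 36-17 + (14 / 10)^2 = 402449 / 900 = 447.17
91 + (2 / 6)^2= 820 / 9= 91.11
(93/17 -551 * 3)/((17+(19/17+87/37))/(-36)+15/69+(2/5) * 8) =-4290265440/7418467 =-578.32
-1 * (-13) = 13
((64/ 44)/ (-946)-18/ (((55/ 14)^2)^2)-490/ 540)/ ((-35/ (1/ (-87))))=-0.00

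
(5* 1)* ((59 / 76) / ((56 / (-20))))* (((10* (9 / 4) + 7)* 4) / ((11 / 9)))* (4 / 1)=-783225 / 1463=-535.36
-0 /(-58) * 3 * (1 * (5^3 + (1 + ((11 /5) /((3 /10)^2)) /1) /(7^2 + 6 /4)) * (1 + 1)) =0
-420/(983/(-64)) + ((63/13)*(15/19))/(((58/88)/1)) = 233414580/7041229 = 33.15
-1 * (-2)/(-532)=-1/266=-0.00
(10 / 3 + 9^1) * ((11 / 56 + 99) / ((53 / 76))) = 3905165 / 2226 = 1754.34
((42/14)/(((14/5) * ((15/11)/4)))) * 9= 28.29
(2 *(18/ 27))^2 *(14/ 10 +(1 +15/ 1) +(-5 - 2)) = 832/ 45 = 18.49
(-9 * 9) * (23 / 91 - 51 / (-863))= -1983690 / 78533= -25.26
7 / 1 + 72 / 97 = 751 / 97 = 7.74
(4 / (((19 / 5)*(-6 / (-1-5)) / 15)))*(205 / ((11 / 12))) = 738000 / 209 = 3531.10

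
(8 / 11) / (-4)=-2 / 11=-0.18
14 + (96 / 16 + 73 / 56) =1193 / 56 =21.30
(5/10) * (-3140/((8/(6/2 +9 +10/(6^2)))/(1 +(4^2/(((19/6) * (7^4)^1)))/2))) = -7922539495/3284568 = -2412.05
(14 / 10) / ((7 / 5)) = 1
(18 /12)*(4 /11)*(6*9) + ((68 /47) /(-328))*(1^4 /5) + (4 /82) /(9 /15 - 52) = 1604474601 /54476290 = 29.45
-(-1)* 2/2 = 1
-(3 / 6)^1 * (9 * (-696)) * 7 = 21924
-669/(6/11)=-2453/2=-1226.50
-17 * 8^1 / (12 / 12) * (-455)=61880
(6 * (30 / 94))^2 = 8100 / 2209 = 3.67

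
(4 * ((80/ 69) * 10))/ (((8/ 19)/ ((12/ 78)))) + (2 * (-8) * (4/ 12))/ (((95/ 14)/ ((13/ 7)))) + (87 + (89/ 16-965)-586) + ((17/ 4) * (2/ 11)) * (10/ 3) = -21602529059/ 14997840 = -1440.38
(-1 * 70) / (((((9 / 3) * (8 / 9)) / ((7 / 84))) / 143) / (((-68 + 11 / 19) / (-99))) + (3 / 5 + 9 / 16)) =-31085600 / 662163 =-46.95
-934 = -934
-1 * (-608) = 608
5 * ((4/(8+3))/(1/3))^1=60/11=5.45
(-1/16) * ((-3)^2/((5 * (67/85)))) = -153/1072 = -0.14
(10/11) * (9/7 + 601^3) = 15195726160/77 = 197347092.99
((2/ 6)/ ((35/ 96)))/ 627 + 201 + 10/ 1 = 4630427/ 21945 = 211.00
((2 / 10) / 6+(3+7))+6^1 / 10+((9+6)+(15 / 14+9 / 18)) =5713 / 210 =27.20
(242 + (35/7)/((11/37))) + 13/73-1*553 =-236085/803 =-294.00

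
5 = 5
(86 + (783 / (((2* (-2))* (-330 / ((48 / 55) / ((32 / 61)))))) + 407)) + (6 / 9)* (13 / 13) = 71823689 / 145200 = 494.65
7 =7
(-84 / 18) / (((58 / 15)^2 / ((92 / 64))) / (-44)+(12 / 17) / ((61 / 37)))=-137739525 / 5660414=-24.33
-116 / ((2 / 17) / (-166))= 163676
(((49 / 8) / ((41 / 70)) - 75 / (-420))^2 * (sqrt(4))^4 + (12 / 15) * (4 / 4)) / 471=745749976 / 193978995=3.84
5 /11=0.45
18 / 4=9 / 2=4.50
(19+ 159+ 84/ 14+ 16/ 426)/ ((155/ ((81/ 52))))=52920/ 28613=1.85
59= 59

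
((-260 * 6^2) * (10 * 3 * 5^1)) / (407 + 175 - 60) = -78000 / 29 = -2689.66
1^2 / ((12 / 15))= 1.25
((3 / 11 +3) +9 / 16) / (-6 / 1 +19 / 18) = -6075 / 7832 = -0.78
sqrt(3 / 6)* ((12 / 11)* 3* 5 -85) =-755* sqrt(2) / 22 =-48.53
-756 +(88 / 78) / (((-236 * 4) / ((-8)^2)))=-1739732 / 2301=-756.08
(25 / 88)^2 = 625 / 7744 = 0.08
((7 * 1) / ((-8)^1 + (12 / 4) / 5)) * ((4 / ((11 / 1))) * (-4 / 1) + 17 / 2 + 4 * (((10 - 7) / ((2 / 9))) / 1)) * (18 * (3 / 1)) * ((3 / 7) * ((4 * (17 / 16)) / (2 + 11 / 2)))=-616437 / 814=-757.29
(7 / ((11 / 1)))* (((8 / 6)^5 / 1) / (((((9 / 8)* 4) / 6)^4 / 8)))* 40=587202560 / 216513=2712.09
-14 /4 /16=-7 /32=-0.22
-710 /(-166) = 355 /83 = 4.28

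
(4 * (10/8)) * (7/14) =5/2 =2.50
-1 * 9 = -9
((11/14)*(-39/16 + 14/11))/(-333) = 205/74592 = 0.00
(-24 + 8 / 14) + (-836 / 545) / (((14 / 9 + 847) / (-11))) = -13918688 / 594595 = -23.41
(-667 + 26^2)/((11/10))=90/11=8.18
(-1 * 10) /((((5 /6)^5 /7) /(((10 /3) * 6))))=-435456 /125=-3483.65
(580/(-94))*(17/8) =-2465/188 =-13.11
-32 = -32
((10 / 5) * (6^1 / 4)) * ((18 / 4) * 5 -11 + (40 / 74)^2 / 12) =94661 / 2738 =34.57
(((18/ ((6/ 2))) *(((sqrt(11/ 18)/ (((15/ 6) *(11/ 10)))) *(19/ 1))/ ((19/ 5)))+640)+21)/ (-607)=-661/ 607 - 20 *sqrt(22)/ 6677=-1.10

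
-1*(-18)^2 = -324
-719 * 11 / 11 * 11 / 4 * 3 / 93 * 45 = -355905 / 124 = -2870.20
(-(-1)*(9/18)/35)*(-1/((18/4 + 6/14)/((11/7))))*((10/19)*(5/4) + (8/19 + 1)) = -869/91770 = -0.01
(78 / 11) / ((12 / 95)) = 1235 / 22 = 56.14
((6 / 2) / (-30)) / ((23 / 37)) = -37 / 230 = -0.16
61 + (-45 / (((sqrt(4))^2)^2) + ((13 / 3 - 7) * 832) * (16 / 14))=-832417 / 336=-2477.43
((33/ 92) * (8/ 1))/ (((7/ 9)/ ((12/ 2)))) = 3564/ 161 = 22.14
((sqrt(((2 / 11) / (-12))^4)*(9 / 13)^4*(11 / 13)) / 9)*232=4698 / 4084223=0.00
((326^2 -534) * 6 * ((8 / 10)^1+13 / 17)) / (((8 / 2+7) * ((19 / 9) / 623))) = 24901606548 / 935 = 26632734.28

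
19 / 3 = 6.33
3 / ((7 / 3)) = 9 / 7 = 1.29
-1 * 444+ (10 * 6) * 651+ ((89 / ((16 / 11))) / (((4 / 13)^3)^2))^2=22330005857332914457 / 4294967296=5199109636.56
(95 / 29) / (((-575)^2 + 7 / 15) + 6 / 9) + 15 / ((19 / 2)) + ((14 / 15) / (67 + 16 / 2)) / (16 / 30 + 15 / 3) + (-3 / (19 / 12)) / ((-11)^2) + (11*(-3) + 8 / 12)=-21109587855100759 / 686093819866400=-30.77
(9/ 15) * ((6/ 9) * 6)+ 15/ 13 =3.55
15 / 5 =3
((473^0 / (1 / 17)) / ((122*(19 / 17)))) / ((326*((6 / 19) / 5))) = 1445 / 238632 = 0.01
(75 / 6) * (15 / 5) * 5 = 375 / 2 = 187.50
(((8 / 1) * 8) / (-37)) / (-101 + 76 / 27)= 1728 / 98087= 0.02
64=64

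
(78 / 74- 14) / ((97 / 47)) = -22513 / 3589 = -6.27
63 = 63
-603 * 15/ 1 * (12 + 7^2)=-551745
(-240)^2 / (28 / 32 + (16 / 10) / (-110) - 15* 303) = -42240000 / 3332369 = -12.68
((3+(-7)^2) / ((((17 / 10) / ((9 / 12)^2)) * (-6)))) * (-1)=195 / 68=2.87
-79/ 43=-1.84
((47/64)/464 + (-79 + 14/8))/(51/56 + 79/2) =-517993/270976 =-1.91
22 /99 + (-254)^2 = 580646 /9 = 64516.22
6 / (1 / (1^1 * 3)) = 18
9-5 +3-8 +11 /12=-1 /12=-0.08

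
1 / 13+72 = 937 / 13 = 72.08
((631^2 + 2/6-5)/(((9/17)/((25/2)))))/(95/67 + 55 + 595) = 6802500955/471366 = 14431.46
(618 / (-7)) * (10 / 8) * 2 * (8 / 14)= -6180 / 49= -126.12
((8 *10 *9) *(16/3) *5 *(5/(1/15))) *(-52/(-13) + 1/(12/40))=10560000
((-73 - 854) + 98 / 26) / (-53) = 12002 / 689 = 17.42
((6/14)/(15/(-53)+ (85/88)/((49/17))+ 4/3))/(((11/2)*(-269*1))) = -53424/255512071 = -0.00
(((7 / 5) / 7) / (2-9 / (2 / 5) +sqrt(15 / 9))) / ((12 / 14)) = -287 / 25115-14 *sqrt(15) / 75345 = -0.01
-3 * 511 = -1533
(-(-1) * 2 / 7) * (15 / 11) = 30 / 77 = 0.39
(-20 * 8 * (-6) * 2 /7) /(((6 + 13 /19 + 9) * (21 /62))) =376960 /7301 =51.63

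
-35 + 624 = 589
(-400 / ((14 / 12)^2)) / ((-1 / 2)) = 28800 / 49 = 587.76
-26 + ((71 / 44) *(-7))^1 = -1641 / 44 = -37.30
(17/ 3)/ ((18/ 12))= 34/ 9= 3.78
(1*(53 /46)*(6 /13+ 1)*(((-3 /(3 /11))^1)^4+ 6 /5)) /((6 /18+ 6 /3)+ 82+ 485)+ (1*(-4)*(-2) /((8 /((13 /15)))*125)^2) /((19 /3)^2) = 1559424333343403 /36007775781250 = 43.31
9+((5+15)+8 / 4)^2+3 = 496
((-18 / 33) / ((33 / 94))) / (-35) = 188 / 4235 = 0.04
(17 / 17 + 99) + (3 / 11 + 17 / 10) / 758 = 8338217 / 83380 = 100.00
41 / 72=0.57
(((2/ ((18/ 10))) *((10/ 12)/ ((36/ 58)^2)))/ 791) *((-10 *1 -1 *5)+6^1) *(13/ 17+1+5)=-2417875/ 13070484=-0.18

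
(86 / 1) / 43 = 2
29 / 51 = 0.57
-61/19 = -3.21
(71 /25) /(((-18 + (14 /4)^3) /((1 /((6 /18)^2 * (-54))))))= -284 /14925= -0.02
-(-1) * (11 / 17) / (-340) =-11 / 5780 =-0.00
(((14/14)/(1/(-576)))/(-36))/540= 4/135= 0.03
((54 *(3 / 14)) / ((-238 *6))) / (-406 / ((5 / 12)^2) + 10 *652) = -675 / 348313952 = -0.00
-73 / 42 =-1.74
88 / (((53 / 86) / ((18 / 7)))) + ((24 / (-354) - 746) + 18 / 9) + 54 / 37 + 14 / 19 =-5765731236 / 15387967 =-374.69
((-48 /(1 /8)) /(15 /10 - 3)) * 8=2048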